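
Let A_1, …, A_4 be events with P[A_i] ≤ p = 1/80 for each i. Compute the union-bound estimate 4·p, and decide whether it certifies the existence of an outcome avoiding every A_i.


Union bound: P[∪_{i=1}^{4} A_i] ≤ Σ_i P[A_i] ≤ 4·p = 4·(1/80) = 1/20.
Numerically: 1/20 ≈ 0.0500.
Is 1/20 < 1? YES.
Since P[∪ A_i] ≤ 1/20 < 1, the complement has P[∩ A_i^c] ≥ 1 − 1/20 = 19/20 > 0, so some outcome avoids every A_i.

4·p = 1/20 ≈ 0.0500; existence CERTIFIED by the union bound.


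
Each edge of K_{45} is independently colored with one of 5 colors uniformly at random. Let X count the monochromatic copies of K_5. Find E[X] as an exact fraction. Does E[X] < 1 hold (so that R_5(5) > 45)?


E[X] = C(45, 5) · 5^{1 − 10} = 1221759 · 5^{−9} = 1221759/1953125.
As a reduced fraction: E[X] = 1221759/1953125 ≈ 0.6255406.
Is E[X] < 1? YES.
Since E[X] < 1, there exists a 5-coloring of K_{45} with no monochromatic K_5; hence R_5(5) > 45.

E[X] = 1221759/1953125 ≈ 0.6255406; E[X] < 1, so R_5(5) > 45.


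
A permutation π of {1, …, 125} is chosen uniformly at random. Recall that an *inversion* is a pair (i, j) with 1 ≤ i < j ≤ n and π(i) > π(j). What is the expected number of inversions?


Write X = Σ X_I over the C(125, 2) = 7750 pairs i < j, with X_I the indicator of one inversion.
There are 7750 indicators.
For each fixed pair i < j, the values π(i) and π(j) are two distinct elements of {1, …, 125} in uniformly random order; by symmetry P[π(i) > π(j)] = 1/2.
By linearity: E[X] = 7750 · (1/2) = C(125, 2) · (1/2) = 7750/2 = 3875 ≈ 3875.000000.

E[X] = 3875 = 3875.000000.


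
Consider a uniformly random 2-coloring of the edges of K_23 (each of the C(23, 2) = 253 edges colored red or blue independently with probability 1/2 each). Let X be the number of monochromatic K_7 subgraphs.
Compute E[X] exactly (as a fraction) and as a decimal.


Let X = Σ_S X_S over the C(23, 7) = 245157 subsets S of size 7, where X_S = 1 if the K_7 on S is monochromatic.
For a fixed S, the K_7 on S has C(7, 2) = 21 edges. P[all 21 edges red] = (1/2)^21, and likewise for blue, so P[monochromatic] = 2·(1/2)^21 = 2^{1 − 21} = 1/1048576.
By linearity of expectation: E[X] = C(23, 7) · 2^{1 − 21} = 245157 · 1/1048576 = 245157/1048576.
Numerically: E[X] ≈ 0.234.

E[X] = C(23,7)·2^(1−C(7,2)) = 245157/1048576 ≈ 0.234.


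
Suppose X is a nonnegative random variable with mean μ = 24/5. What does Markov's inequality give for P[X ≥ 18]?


μ = E[X] = 24/5, a = 18.
Markov: P[X ≥ 18] ≤ μ/a = (24/5)/18 = 4/15.
Numerically: ≈ 0.266667.
(Since a = 18 > μ = 4.800000, the bound 4/15 is < 1 and informative.)

P[X ≥ 18] ≤ 4/15 ≈ 0.266667.


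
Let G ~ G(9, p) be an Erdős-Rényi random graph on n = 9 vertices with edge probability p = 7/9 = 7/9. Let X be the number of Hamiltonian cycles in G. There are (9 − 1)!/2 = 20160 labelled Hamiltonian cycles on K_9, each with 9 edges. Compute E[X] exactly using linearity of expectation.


K_9 has (9 − 1)!/2 = 20160 labelled Hamiltonian cycles.
For each such Hamiltonian cycle H, let X_H = 1 if all 9 edges of H are present in G. Then P[X_H = 1] = p^{9} = (7/9)^{9} = 40353607/387420489.
By linearity of expectation: E[X] = Σ_H E[X_H] = 20160 · p^{9} = 20160 · 40353607/387420489 = 90392079680/43046721.
Numerically: E[X] ≈ 2099.9.

E[X] = 20160 · (7/9)^{9} = 90392079680/43046721 ≈ 2099.9.


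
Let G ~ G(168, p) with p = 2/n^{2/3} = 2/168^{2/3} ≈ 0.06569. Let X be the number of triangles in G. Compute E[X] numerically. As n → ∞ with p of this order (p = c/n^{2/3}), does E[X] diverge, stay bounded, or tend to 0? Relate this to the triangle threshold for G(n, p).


Number of potential triangles: C(168, 3) = 776216.
Each occurs with probability p³ ≈ (0.06569)³ ≈ 2.834467e-04.
By linearity: E[X] = C(168, 3)·p³ ≈ 776216 · 2.834467e-04 ≈ 220.0159.
Since α = 2/3 < 1, p = c/n^{2/3} ≫ 1/n is above the triangle threshold p ~ 1/n. Asymptotically E[X] ~ (c³/6)·n^{3(1−α)} = (2³/6)·n^{1} → ∞; triangles are abundant w.h.p.

E[X] ≈ 220.0159; in regime p = Θ(1/n^{2/3}) E[X] diverges (above the triangle threshold p ~ 1/n).


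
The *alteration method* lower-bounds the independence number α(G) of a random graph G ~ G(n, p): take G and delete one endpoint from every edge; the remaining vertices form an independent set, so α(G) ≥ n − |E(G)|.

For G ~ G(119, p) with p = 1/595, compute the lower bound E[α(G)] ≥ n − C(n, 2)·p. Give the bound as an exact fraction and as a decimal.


E[|E(G)|] = C(119, 2)·p = 7021 · (1/595) = 59/5.
E[α(G)] ≥ n − E[|E(G)|] = 119 − 59/5 = 536/5.
Numerically: ≈ 107.200.
(This is only a lower bound; the true E[α(G)] may be larger.)

E[α(G)] ≥ 536/5 ≈ 107.200.


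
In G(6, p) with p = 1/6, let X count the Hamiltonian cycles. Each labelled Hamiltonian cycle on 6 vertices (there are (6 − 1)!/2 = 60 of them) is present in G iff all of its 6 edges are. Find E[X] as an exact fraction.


K_6 has (6 − 1)!/2 = 60 labelled Hamiltonian cycles.
For each such Hamiltonian cycle H, let X_H = 1 if all 6 edges of H are present in G. Then P[X_H = 1] = p^{6} = (1/6)^{6} = 1/46656.
Summing the indicators: E[X] = Σ_H E[X_H] = 60 · p^{6} = 60 · 1/46656 = 5/3888.
Numerically: E[X] ≈ 0.001286.

E[X] = 60 · (1/6)^{6} = 5/3888 ≈ 0.001286.


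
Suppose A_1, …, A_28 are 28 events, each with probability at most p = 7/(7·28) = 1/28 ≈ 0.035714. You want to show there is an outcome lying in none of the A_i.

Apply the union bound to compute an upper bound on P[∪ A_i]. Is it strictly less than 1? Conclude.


Union bound: P[∪_{i=1}^{28} A_i] ≤ Σ_i P[A_i] ≤ 28·p = 28·(1/28) = 1.
Numerically: 1 ≈ 1.000000.
Is 1 < 1? NO.
Since the bound 1 is ≥ 1, the union bound is uninformative here; it does NOT by itself certify existence.

28·p = 1 ≈ 1.000000; existence NOT certified by the union bound.


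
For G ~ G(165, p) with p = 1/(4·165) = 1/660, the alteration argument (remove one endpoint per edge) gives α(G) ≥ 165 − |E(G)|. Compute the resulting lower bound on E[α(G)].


E[|E(G)|] = C(165, 2)·p = 13530 · (1/660) = 41/2.
E[α(G)] ≥ n − E[|E(G)|] = 165 − 41/2 = 289/2.
Numerically: ≈ 144.500000.
(This is only a lower bound; the true E[α(G)] may be larger.)

E[α(G)] ≥ 289/2 ≈ 144.500000.


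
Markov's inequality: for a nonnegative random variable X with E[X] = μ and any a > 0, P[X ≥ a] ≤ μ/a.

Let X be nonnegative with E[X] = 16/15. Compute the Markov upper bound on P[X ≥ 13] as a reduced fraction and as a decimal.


μ = E[X] = 16/15, a = 13.
Markov: P[X ≥ 13] ≤ μ/a = (16/15)/13 = 16/195.
Numerically: ≈ 0.082.
(Since a = 13 > μ = 1.067, the bound 16/195 is < 1 and informative.)

P[X ≥ 13] ≤ 16/195 ≈ 0.082.


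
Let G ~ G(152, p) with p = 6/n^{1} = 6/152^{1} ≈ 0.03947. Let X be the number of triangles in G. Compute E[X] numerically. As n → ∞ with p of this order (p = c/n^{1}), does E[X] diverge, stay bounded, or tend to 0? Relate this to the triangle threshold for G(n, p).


Number of potential triangles: C(152, 3) = 573800.
Each occurs with probability p³ ≈ (0.03947)³ ≈ 6.150678e-05.
By linearity: E[X] = C(152, 3)·p³ ≈ 573800 · 6.150678e-05 ≈ 35.2926.
Here α = 1, so p = 6/n is exactly at the triangle threshold p ~ 1/n. Asymptotically E[X] → c³/6 = 6³/6 = 36 ≈ 36.0000, a bounded constant. In this regime the triangle count is asymptotically Poisson(c³/6).

E[X] ≈ 35.2926; in regime p = Θ(1/n^{1}) E[X] stays bounded (at the triangle threshold p ~ 1/n).


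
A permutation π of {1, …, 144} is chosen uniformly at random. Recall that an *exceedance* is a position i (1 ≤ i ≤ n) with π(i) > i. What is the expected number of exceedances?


Write X = Σ_{i=1}^{144} X_i, where X_i = 1_{π(i) > i}.
For each fixed i, π(i) is uniform over {1, …, 144} (marginal of a uniform permutation), so P[π(i) > i] = (n − i)/n. Summing: Σ_{i=1}^{144} (n − i)/n = (0 + 1 + … + 143)/144 = 144(144 − 1)/(2·144) = (144 − 1)/2.
Hence E[X] = Σ_{i=1}^{144} (144 − i)/144 = 143/2 ≈ 71.50000.

E[X] = 143/2 = 71.50000.


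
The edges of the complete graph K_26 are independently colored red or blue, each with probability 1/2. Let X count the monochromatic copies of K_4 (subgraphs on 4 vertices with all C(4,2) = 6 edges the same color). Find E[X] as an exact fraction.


Let X = Σ_S X_S over the C(26, 4) = 14950 subsets S of size 4, where X_S = 1 if the K_4 on S is monochromatic.
For a fixed S, the K_4 on S has C(4, 2) = 6 edges. P[all 6 edges red] = (1/2)^6, and likewise for blue, so P[monochromatic] = 2·(1/2)^6 = 2^{1 − 6} = 1/32.
By linearity of expectation: E[X] = C(26, 4) · 2^{1 − 6} = 14950 · 1/32 = 7475/16.
Numerically: E[X] ≈ 467.188.

E[X] = C(26,4)·2^(1−C(4,2)) = 7475/16 ≈ 467.188.


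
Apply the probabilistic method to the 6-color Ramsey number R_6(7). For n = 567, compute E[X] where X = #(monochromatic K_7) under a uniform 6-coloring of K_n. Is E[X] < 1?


E[X] = C(567, 7) · 6^{1 − 21} = 3601671315933933 · 6^{−20} = 3601671315933933/3656158440062976.
As a reduced fraction: E[X] = 44465077974493/45137758519296 ≈ 0.985097.
Is E[X] < 1? YES.
Since E[X] < 1, there exists a 6-coloring of K_{567} with no monochromatic K_7; hence R_6(7) > 567.

E[X] = 44465077974493/45137758519296 ≈ 0.985097; E[X] < 1, so R_6(7) > 567.


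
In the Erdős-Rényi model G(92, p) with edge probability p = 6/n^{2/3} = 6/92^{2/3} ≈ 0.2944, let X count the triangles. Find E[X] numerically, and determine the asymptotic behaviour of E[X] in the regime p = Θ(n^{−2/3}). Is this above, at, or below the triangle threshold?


Number of potential triangles: C(92, 3) = 125580.
Each occurs with probability p³ ≈ (0.2944)³ ≈ 2.551985e-02.
By linearity: E[X] = C(92, 3)·p³ ≈ 125580 · 2.551985e-02 ≈ 3204.7826.
Since α = 2/3 < 1, p = c/n^{2/3} ≫ 1/n is above the triangle threshold p ~ 1/n. Asymptotically E[X] ~ (c³/6)·n^{3(1−α)} = (6³/6)·n^{1} → ∞; triangles are abundant w.h.p.

E[X] ≈ 3204.7826; in regime p = Θ(1/n^{2/3}) E[X] diverges (above the triangle threshold p ~ 1/n).


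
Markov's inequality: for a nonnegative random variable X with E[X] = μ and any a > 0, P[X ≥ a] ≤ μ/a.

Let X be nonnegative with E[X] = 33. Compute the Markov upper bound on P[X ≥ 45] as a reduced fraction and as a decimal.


μ = E[X] = 33, a = 45.
Markov: P[X ≥ 45] ≤ μ/a = (33)/45 = 11/15.
Numerically: ≈ 0.73333.
(Since a = 45 > μ = 33.00000, the bound 11/15 is < 1 and informative.)

P[X ≥ 45] ≤ 11/15 ≈ 0.73333.


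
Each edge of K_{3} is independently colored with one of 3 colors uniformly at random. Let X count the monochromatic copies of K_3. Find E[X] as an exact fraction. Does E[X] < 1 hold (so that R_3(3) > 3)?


E[X] = C(3, 3) · 3^{1 − 3} = 1 · 3^{−2} = 1/9.
As a reduced fraction: E[X] = 1/9 ≈ 0.111.
Is E[X] < 1? YES.
Since E[X] < 1, there exists a 3-coloring of K_{3} with no monochromatic K_3; hence R_3(3) > 3.

E[X] = 1/9 ≈ 0.111; E[X] < 1, so R_3(3) > 3.


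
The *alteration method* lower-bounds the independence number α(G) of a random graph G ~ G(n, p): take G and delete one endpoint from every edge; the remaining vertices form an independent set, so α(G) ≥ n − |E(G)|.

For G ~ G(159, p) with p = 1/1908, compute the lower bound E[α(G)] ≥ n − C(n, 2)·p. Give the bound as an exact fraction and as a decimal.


E[|E(G)|] = C(159, 2)·p = 12561 · (1/1908) = 79/12.
E[α(G)] ≥ n − E[|E(G)|] = 159 − 79/12 = 1829/12.
Numerically: ≈ 152.416667.
(This is only a lower bound; the true E[α(G)] may be larger.)

E[α(G)] ≥ 1829/12 ≈ 152.416667.


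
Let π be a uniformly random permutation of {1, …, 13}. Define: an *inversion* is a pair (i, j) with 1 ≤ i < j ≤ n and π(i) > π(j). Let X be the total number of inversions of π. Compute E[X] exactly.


Write X = Σ X_I over the C(13, 2) = 78 pairs i < j, with X_I the indicator of one inversion.
There are 78 indicators.
For each fixed pair i < j, the values π(i) and π(j) are two distinct elements of {1, …, 13} in uniformly random order; by symmetry P[π(i) > π(j)] = 1/2.
By linearity: E[X] = 78 · (1/2) = C(13, 2) · (1/2) = 78/2 = 39 ≈ 39.000.

E[X] = 39 = 39.000.


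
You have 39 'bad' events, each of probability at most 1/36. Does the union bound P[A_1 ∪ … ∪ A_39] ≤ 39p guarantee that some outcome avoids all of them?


Union bound: P[∪_{i=1}^{39} A_i] ≤ Σ_i P[A_i] ≤ 39·p = 39·(1/36) = 13/12.
Numerically: 13/12 ≈ 1.083.
Is 13/12 < 1? NO.
Since the bound 13/12 is ≥ 1, the union bound is uninformative here; it does NOT by itself certify existence.

39·p = 13/12 ≈ 1.083; existence NOT certified by the union bound.


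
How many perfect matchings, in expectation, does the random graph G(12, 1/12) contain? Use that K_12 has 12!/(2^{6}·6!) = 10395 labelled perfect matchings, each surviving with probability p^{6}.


K_12 has 12!/(2^{6}·6!) = 10395 labelled perfect matchings.
For each such perfect matching H, let X_H = 1 if all 6 edges of H are present in G. Then P[X_H = 1] = p^{6} = (1/12)^{6} = 1/2985984.
Summing the indicators: E[X] = Σ_H E[X_H] = 10395 · p^{6} = 10395 · 1/2985984 = 385/110592.
Numerically: E[X] ≈ 0.003481.

E[X] = 10395 · (1/12)^{6} = 385/110592 ≈ 0.003481.


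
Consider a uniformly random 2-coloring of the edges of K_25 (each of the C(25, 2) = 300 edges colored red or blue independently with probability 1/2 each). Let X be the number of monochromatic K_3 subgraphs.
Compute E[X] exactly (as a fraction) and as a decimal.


Let X = Σ_S X_S over the C(25, 3) = 2300 subsets S of size 3, where X_S = 1 if the K_3 on S is monochromatic.
For a fixed S, the K_3 on S has C(3, 2) = 3 edges. P[all 3 edges red] = (1/2)^3, and likewise for blue, so P[monochromatic] = 2·(1/2)^3 = 2^{1 − 3} = 1/4.
Summing: E[X] = C(25, 3) · 2^{1 − 3} = 2300 · 1/4 = 575.
Numerically: E[X] ≈ 575.0000.

E[X] = C(25,3)·2^(1−C(3,2)) = 575 ≈ 575.0000.


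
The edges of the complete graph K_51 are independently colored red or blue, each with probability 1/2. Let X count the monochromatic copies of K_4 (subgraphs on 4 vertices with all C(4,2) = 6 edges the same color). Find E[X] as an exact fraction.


Let X = Σ_S X_S over the C(51, 4) = 249900 subsets S of size 4, where X_S = 1 if the K_4 on S is monochromatic.
For a fixed S, the K_4 on S has C(4, 2) = 6 edges. P[all 6 edges red] = (1/2)^6, and likewise for blue, so P[monochromatic] = 2·(1/2)^6 = 2^{1 − 6} = 1/32.
By linearity of expectation: E[X] = C(51, 4) · 2^{1 − 6} = 249900 · 1/32 = 62475/8.
Numerically: E[X] ≈ 7809.3750.

E[X] = C(51,4)·2^(1−C(4,2)) = 62475/8 ≈ 7809.3750.


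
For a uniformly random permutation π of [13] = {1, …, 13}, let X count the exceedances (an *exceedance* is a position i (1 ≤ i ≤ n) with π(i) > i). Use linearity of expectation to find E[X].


Write X = Σ_{i=1}^{13} X_i, where X_i = 1_{π(i) > i}.
For each fixed i, π(i) is uniform over {1, …, 13} (marginal of a uniform permutation), so P[π(i) > i] = (n − i)/n. Summing: Σ_{i=1}^{13} (n − i)/n = (0 + 1 + … + 12)/13 = 13(13 − 1)/(2·13) = (13 − 1)/2.
Hence E[X] = Σ_{i=1}^{13} (13 − i)/13 = 6 ≈ 6.00000.

E[X] = 6 = 6.00000.


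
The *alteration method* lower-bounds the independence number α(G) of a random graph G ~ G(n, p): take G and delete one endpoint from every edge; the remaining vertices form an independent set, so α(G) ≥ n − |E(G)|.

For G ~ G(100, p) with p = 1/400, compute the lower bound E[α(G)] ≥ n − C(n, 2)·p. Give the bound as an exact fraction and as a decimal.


E[|E(G)|] = C(100, 2)·p = 4950 · (1/400) = 99/8.
E[α(G)] ≥ n − E[|E(G)|] = 100 − 99/8 = 701/8.
Numerically: ≈ 87.62500.
(This is only a lower bound; the true E[α(G)] may be larger.)

E[α(G)] ≥ 701/8 ≈ 87.62500.


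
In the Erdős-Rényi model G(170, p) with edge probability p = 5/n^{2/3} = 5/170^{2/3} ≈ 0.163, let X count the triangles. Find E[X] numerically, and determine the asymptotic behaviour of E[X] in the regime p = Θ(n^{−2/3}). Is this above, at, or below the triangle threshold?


Number of potential triangles: C(170, 3) = 804440.
Each occurs with probability p³ ≈ (0.163)³ ≈ 4.32526e-03.
By linearity: E[X] = C(170, 3)·p³ ≈ 804440 · 4.32526e-03 ≈ 3479.412.
Since α = 2/3 < 1, p = c/n^{2/3} ≫ 1/n is above the triangle threshold p ~ 1/n. Asymptotically E[X] ~ (c³/6)·n^{3(1−α)} = (5³/6)·n^{1} → ∞; triangles are abundant w.h.p.

E[X] ≈ 3479.412; in regime p = Θ(1/n^{2/3}) E[X] diverges (above the triangle threshold p ~ 1/n).


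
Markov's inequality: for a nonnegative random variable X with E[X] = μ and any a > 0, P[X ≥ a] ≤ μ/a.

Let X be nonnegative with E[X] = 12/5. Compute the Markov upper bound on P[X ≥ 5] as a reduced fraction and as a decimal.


μ = E[X] = 12/5, a = 5.
Markov: P[X ≥ 5] ≤ μ/a = (12/5)/5 = 12/25.
Numerically: ≈ 0.480.
(Since a = 5 > μ = 2.400, the bound 12/25 is < 1 and informative.)

P[X ≥ 5] ≤ 12/25 ≈ 0.480.


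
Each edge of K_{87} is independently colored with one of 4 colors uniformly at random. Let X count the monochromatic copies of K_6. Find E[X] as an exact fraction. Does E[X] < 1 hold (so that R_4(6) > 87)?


E[X] = C(87, 6) · 4^{1 − 15} = 504981379 · 4^{−14} = 504981379/268435456.
As a reduced fraction: E[X] = 504981379/268435456 ≈ 1.8812022.
Is E[X] < 1? NO.
Since E[X] ≥ 1, the first-moment bound is inconclusive at n = 87; it does NOT by itself certify R_4(6) > 87.

E[X] = 504981379/268435456 ≈ 1.8812022; E[X] ≥ 1; first-moment method inconclusive here.


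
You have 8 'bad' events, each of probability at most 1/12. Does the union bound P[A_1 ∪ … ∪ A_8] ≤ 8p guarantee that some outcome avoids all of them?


Union bound: P[∪_{i=1}^{8} A_i] ≤ Σ_i P[A_i] ≤ 8·p = 8·(1/12) = 2/3.
Numerically: 2/3 ≈ 0.66667.
Is 2/3 < 1? YES.
Since P[∪ A_i] ≤ 2/3 < 1, the complement has P[∩ A_i^c] ≥ 1 − 2/3 = 1/3 > 0, so some outcome avoids every A_i.

8·p = 2/3 ≈ 0.66667; existence CERTIFIED by the union bound.


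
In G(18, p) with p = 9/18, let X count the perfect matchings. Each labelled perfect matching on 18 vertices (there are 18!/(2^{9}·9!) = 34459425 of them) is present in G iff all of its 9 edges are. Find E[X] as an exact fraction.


K_18 has 18!/(2^{9}·9!) = 34459425 labelled perfect matchings.
For each such perfect matching H, let X_H = 1 if all 9 edges of H are present in G. Then P[X_H = 1] = p^{9} = (1/2)^{9} = 1/512.
By linearity of expectation: E[X] = Σ_H E[X_H] = 34459425 · p^{9} = 34459425 · 1/512 = 34459425/512.
Numerically: E[X] ≈ 6.73e+04.

E[X] = 34459425 · (1/2)^{9} = 34459425/512 ≈ 6.73e+04.


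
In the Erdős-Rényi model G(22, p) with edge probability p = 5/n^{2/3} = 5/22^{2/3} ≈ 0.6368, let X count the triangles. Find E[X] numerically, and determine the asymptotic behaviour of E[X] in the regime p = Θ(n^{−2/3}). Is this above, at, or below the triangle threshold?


Number of potential triangles: C(22, 3) = 1540.
Each occurs with probability p³ ≈ (0.6368)³ ≈ 2.582645e-01.
By linearity: E[X] = C(22, 3)·p³ ≈ 1540 · 2.582645e-01 ≈ 397.7273.
Since α = 2/3 < 1, p = c/n^{2/3} ≫ 1/n is above the triangle threshold p ~ 1/n. Asymptotically E[X] ~ (c³/6)·n^{3(1−α)} = (5³/6)·n^{1} → ∞; triangles are abundant w.h.p.

E[X] ≈ 397.7273; in regime p = Θ(1/n^{2/3}) E[X] diverges (above the triangle threshold p ~ 1/n).


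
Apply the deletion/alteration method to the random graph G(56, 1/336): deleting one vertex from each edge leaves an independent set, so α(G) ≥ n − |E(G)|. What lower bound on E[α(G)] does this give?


E[|E(G)|] = C(56, 2)·p = 1540 · (1/336) = 55/12.
E[α(G)] ≥ n − E[|E(G)|] = 56 − 55/12 = 617/12.
Numerically: ≈ 51.416667.
(This is only a lower bound; the true E[α(G)] may be larger.)

E[α(G)] ≥ 617/12 ≈ 51.416667.


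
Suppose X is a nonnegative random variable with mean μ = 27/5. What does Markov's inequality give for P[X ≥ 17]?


μ = E[X] = 27/5, a = 17.
Markov: P[X ≥ 17] ≤ μ/a = (27/5)/17 = 27/85.
Numerically: ≈ 0.31765.
(Since a = 17 > μ = 5.40000, the bound 27/85 is < 1 and informative.)

P[X ≥ 17] ≤ 27/85 ≈ 0.31765.


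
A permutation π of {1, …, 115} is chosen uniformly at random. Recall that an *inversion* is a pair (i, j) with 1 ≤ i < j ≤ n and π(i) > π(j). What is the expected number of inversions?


Write X = Σ X_I over the C(115, 2) = 6555 pairs i < j, with X_I the indicator of one inversion.
There are 6555 indicators.
For each fixed pair i < j, the values π(i) and π(j) are two distinct elements of {1, …, 115} in uniformly random order; by symmetry P[π(i) > π(j)] = 1/2.
By linearity: E[X] = 6555 · (1/2) = C(115, 2) · (1/2) = 6555/2 = 6555/2 ≈ 3277.500.

E[X] = 6555/2 = 3277.500.


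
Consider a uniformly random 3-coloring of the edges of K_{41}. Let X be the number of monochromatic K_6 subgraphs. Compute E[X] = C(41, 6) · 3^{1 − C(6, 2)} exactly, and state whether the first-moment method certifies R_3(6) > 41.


E[X] = C(41, 6) · 3^{1 − 15} = 4496388 · 3^{−14} = 4496388/4782969.
As a reduced fraction: E[X] = 1498796/1594323 ≈ 0.940.
Is E[X] < 1? YES.
Since E[X] < 1, there exists a 3-coloring of K_{41} with no monochromatic K_6; hence R_3(6) > 41.

E[X] = 1498796/1594323 ≈ 0.940; E[X] < 1, so R_3(6) > 41.


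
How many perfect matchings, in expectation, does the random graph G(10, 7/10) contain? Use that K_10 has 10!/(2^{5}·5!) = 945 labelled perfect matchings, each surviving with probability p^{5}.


K_10 has 10!/(2^{5}·5!) = 945 labelled perfect matchings.
For each such perfect matching H, let X_H = 1 if all 5 edges of H are present in G. Then P[X_H = 1] = p^{5} = (7/10)^{5} = 16807/100000.
Summing the indicators: E[X] = Σ_H E[X_H] = 945 · p^{5} = 945 · 16807/100000 = 3176523/20000.
Numerically: E[X] ≈ 158.83.

E[X] = 945 · (7/10)^{5} = 3176523/20000 ≈ 158.83.


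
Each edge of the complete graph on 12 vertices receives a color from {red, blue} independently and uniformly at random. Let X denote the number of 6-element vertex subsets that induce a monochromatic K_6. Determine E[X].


Let X = Σ_S X_S over the C(12, 6) = 924 subsets S of size 6, where X_S = 1 if the K_6 on S is monochromatic.
For a fixed S, the K_6 on S has C(6, 2) = 15 edges. P[all 15 edges red] = (1/2)^15, and likewise for blue, so P[monochromatic] = 2·(1/2)^15 = 2^{1 − 15} = 1/16384.
By linearity: E[X] = C(12, 6) · 2^{1 − 15} = 924 · 1/16384 = 231/4096.
Numerically: E[X] ≈ 0.0564.

E[X] = C(12,6)·2^(1−C(6,2)) = 231/4096 ≈ 0.0564.


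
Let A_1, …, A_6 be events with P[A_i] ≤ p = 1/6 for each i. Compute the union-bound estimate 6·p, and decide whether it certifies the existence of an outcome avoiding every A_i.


Union bound: P[∪_{i=1}^{6} A_i] ≤ Σ_i P[A_i] ≤ 6·p = 6·(1/6) = 1.
Numerically: 1 ≈ 1.0000000.
Is 1 < 1? NO.
Since the bound 1 is ≥ 1, the union bound is uninformative here; it does NOT by itself certify existence.

6·p = 1 ≈ 1.0000000; existence NOT certified by the union bound.


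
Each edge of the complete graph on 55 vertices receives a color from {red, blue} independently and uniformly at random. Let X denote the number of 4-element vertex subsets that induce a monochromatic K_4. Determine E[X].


Let X = Σ_S X_S over the C(55, 4) = 341055 subsets S of size 4, where X_S = 1 if the K_4 on S is monochromatic.
For a fixed S, the K_4 on S has C(4, 2) = 6 edges. P[all 6 edges red] = (1/2)^6, and likewise for blue, so P[monochromatic] = 2·(1/2)^6 = 2^{1 − 6} = 1/32.
Summing: E[X] = C(55, 4) · 2^{1 − 6} = 341055 · 1/32 = 341055/32.
Numerically: E[X] ≈ 10657.96875.

E[X] = C(55,4)·2^(1−C(4,2)) = 341055/32 ≈ 10657.96875.


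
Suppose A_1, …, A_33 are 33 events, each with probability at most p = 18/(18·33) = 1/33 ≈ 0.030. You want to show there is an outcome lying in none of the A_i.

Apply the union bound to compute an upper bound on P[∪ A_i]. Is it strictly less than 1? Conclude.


Union bound: P[∪_{i=1}^{33} A_i] ≤ Σ_i P[A_i] ≤ 33·p = 33·(1/33) = 1.
Numerically: 1 ≈ 1.000.
Is 1 < 1? NO.
Since the bound 1 is ≥ 1, the union bound is uninformative here; it does NOT by itself certify existence.

33·p = 1 ≈ 1.000; existence NOT certified by the union bound.


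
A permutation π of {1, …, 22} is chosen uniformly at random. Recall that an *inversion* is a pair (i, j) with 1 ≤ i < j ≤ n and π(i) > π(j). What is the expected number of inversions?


Write X = Σ X_I over the C(22, 2) = 231 pairs i < j, with X_I the indicator of one inversion.
There are 231 indicators.
For each fixed pair i < j, the values π(i) and π(j) are two distinct elements of {1, …, 22} in uniformly random order; by symmetry P[π(i) > π(j)] = 1/2.
By linearity: E[X] = 231 · (1/2) = C(22, 2) · (1/2) = 231/2 = 231/2 ≈ 115.5000.

E[X] = 231/2 = 115.5000.


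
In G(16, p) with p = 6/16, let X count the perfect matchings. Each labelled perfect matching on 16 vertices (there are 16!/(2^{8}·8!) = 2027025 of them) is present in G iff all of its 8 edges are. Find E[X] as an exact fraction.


K_16 has 16!/(2^{8}·8!) = 2027025 labelled perfect matchings.
For each such perfect matching H, let X_H = 1 if all 8 edges of H are present in G. Then P[X_H = 1] = p^{8} = (3/8)^{8} = 6561/16777216.
By linearity: E[X] = Σ_H E[X_H] = 2027025 · p^{8} = 2027025 · 6561/16777216 = 13299311025/16777216.
Numerically: E[X] ≈ 792.7.

E[X] = 2027025 · (3/8)^{8} = 13299311025/16777216 ≈ 792.7.


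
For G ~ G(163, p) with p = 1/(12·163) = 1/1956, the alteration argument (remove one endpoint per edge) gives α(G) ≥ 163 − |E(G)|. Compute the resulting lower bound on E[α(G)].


E[|E(G)|] = C(163, 2)·p = 13203 · (1/1956) = 27/4.
E[α(G)] ≥ n − E[|E(G)|] = 163 − 27/4 = 625/4.
Numerically: ≈ 156.250000.
(This is only a lower bound; the true E[α(G)] may be larger.)

E[α(G)] ≥ 625/4 ≈ 156.250000.


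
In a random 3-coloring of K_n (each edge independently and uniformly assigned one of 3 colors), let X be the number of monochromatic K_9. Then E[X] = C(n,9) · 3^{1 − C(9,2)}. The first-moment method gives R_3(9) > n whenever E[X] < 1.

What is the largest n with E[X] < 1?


We need C(n, 9) · 3^{1 − 36} < 1, i.e. C(n, 9) < 3^{36 − 1} = 50031545098999707.
Check values of n near the boundary:
  n = 295: C(295, 9) = 41221140106119260; 41221140106119260 < 50031545098999707? YES
  n = 296: C(296, 9) = 42513789098994080; 42513789098994080 < 50031545098999707? YES
  n = 297: C(297, 9) = 43842345008337645; 43842345008337645 < 50031545098999707? YES
  n = 298: C(298, 9) = 45207677551849890; 45207677551849890 < 50031545098999707? YES
  n = 299: C(299, 9) = 46610674441390059; 46610674441390059 < 50031545098999707? YES
  n = 300: C(300, 9) = 48052241692154700; 48052241692154700 < 50031545098999707? YES
  n = 301: C(301, 9) = 49533303936090975; 49533303936090975 < 50031545098999707? YES
  n = 302: C(302, 9) = 51054804739588650; 51054804739588650 < 50031545098999707? NO
  n = 303: C(303, 9) = 52617706925494425; 52617706925494425 < 50031545098999707? NO
  n = 304: C(304, 9) = 54222992899492560; 54222992899492560 < 50031545098999707? NO
The largest n with C(n, 9) < 50031545098999707 is n = 301 (where E[X] = 16511101312030325/16677181699666569 ≈ 0.9900415). Hence R_3(9) > 301, i.e. R_3(9) ≥ 302.

Largest n = 301; hence R_3(9) > 301.


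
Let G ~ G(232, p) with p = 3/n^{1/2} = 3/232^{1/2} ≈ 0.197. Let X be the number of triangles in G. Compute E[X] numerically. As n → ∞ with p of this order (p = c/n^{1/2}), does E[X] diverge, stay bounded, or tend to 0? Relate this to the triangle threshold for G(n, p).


Number of potential triangles: C(232, 3) = 2054360.
Each occurs with probability p³ ≈ (0.197)³ ≈ 7.640676e-03.
By linearity: E[X] = C(232, 3)·p³ ≈ 2054360 · 7.640676e-03 ≈ 15696.6993.
Since α = 1/2 < 1, p = c/n^{1/2} ≫ 1/n is above the triangle threshold p ~ 1/n. Asymptotically E[X] ~ (c³/6)·n^{3(1−α)} = (3³/6)·n^{1.5} → ∞; triangles are abundant w.h.p.

E[X] ≈ 15696.6993; in regime p = Θ(1/n^{1/2}) E[X] diverges (above the triangle threshold p ~ 1/n).


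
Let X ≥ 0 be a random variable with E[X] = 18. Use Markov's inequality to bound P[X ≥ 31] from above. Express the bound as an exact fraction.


μ = E[X] = 18, a = 31.
Markov: P[X ≥ 31] ≤ μ/a = (18)/31 = 18/31.
Numerically: ≈ 0.5806.
(Since a = 31 > μ = 18.0000, the bound 18/31 is < 1 and informative.)

P[X ≥ 31] ≤ 18/31 ≈ 0.5806.


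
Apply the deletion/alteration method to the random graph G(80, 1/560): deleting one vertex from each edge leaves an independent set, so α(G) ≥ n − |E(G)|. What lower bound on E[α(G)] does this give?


E[|E(G)|] = C(80, 2)·p = 3160 · (1/560) = 79/14.
E[α(G)] ≥ n − E[|E(G)|] = 80 − 79/14 = 1041/14.
Numerically: ≈ 74.357.
(This is only a lower bound; the true E[α(G)] may be larger.)

E[α(G)] ≥ 1041/14 ≈ 74.357.


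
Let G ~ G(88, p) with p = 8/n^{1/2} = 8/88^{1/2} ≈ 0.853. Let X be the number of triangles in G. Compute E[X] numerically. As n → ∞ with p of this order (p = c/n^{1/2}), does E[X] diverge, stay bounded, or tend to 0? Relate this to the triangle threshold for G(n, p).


Number of potential triangles: C(88, 3) = 109736.
Each occurs with probability p³ ≈ (0.853)³ ≈ 6.20220e-01.
By linearity: E[X] = C(88, 3)·p³ ≈ 109736 · 6.20220e-01 ≈ 68060.491.
Since α = 1/2 < 1, p = c/n^{1/2} ≫ 1/n is above the triangle threshold p ~ 1/n. Asymptotically E[X] ~ (c³/6)·n^{3(1−α)} = (8³/6)·n^{1.5} → ∞; triangles are abundant w.h.p.

E[X] ≈ 68060.491; in regime p = Θ(1/n^{1/2}) E[X] diverges (above the triangle threshold p ~ 1/n).


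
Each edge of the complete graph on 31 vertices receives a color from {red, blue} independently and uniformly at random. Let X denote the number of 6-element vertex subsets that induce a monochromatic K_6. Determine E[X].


Let X = Σ_S X_S over the C(31, 6) = 736281 subsets S of size 6, where X_S = 1 if the K_6 on S is monochromatic.
For a fixed S, the K_6 on S has C(6, 2) = 15 edges. P[all 15 edges red] = (1/2)^15, and likewise for blue, so P[monochromatic] = 2·(1/2)^15 = 2^{1 − 15} = 1/16384.
Summing: E[X] = C(31, 6) · 2^{1 − 15} = 736281 · 1/16384 = 736281/16384.
Numerically: E[X] ≈ 44.9390.

E[X] = C(31,6)·2^(1−C(6,2)) = 736281/16384 ≈ 44.9390.


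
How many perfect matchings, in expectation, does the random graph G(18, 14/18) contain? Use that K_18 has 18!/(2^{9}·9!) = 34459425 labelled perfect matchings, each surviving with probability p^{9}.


K_18 has 18!/(2^{9}·9!) = 34459425 labelled perfect matchings.
For each such perfect matching H, let X_H = 1 if all 9 edges of H are present in G. Then P[X_H = 1] = p^{9} = (7/9)^{9} = 40353607/387420489.
Summing the indicators: E[X] = Σ_H E[X_H] = 34459425 · p^{9} = 34459425 · 40353607/387420489 = 17167433257975/4782969.
Numerically: E[X] ≈ 3.58928e+06.

E[X] = 34459425 · (7/9)^{9} = 17167433257975/4782969 ≈ 3.58928e+06.


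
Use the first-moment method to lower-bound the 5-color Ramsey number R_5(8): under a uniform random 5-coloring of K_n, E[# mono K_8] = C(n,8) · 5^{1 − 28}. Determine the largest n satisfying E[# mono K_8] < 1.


We need C(n, 8) · 5^{1 − 28} < 1, i.e. C(n, 8) < 5^{28 − 1} = 7450580596923828125.
Check values of n near the boundary:
  n = 862: C(862, 8) = 7317951015318931845; 7317951015318931845 < 7450580596923828125? YES
  n = 863: C(863, 8) = 7386423071602617757; 7386423071602617757 < 7450580596923828125? YES
  n = 864: C(864, 8) = 7455455062926006708; 7455455062926006708 < 7450580596923828125? NO
The largest n with C(n, 8) < 7450580596923828125 is n = 863 (where E[X] = 7386423071602617757/7450580596923828125 ≈ 0.9914). Hence R_5(8) > 863, i.e. R_5(8) ≥ 864.

Largest n = 863; hence R_5(8) > 863.


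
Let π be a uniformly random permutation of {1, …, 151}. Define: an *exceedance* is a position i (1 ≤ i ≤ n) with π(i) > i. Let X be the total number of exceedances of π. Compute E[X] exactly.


Write X = Σ_{i=1}^{151} X_i, where X_i = 1_{π(i) > i}.
For each fixed i, π(i) is uniform over {1, …, 151} (marginal of a uniform permutation), so P[π(i) > i] = (n − i)/n. Summing: Σ_{i=1}^{151} (n − i)/n = (0 + 1 + … + 150)/151 = 151(151 − 1)/(2·151) = (151 − 1)/2.
Hence E[X] = Σ_{i=1}^{151} (151 − i)/151 = 75 ≈ 75.00000.

E[X] = 75 = 75.00000.


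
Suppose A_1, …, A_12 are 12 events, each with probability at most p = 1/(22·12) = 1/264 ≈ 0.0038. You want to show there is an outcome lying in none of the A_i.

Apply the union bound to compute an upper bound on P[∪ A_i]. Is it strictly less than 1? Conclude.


Union bound: P[∪_{i=1}^{12} A_i] ≤ Σ_i P[A_i] ≤ 12·p = 12·(1/264) = 1/22.
Numerically: 1/22 ≈ 0.0455.
Is 1/22 < 1? YES.
Since P[∪ A_i] ≤ 1/22 < 1, the complement has P[∩ A_i^c] ≥ 1 − 1/22 = 21/22 > 0, so some outcome avoids every A_i.

12·p = 1/22 ≈ 0.0455; existence CERTIFIED by the union bound.


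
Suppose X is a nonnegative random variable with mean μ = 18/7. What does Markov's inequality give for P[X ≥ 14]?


μ = E[X] = 18/7, a = 14.
Markov: P[X ≥ 14] ≤ μ/a = (18/7)/14 = 9/49.
Numerically: ≈ 0.183673.
(Since a = 14 > μ = 2.571429, the bound 9/49 is < 1 and informative.)

P[X ≥ 14] ≤ 9/49 ≈ 0.183673.


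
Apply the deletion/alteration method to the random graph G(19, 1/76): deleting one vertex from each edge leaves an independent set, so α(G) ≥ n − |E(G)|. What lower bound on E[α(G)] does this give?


E[|E(G)|] = C(19, 2)·p = 171 · (1/76) = 9/4.
E[α(G)] ≥ n − E[|E(G)|] = 19 − 9/4 = 67/4.
Numerically: ≈ 16.75000.
(This is only a lower bound; the true E[α(G)] may be larger.)

E[α(G)] ≥ 67/4 ≈ 16.75000.


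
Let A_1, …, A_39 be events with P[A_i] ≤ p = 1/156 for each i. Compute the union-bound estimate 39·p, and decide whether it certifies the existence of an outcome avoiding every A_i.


Union bound: P[∪_{i=1}^{39} A_i] ≤ Σ_i P[A_i] ≤ 39·p = 39·(1/156) = 1/4.
Numerically: 1/4 ≈ 0.250.
Is 1/4 < 1? YES.
Since P[∪ A_i] ≤ 1/4 < 1, the complement has P[∩ A_i^c] ≥ 1 − 1/4 = 3/4 > 0, so some outcome avoids every A_i.

39·p = 1/4 ≈ 0.250; existence CERTIFIED by the union bound.


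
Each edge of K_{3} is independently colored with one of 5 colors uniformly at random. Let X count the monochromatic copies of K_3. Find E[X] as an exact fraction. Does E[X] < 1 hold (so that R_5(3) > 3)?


E[X] = C(3, 3) · 5^{1 − 3} = 1 · 5^{−2} = 1/25.
As a reduced fraction: E[X] = 1/25 ≈ 0.04000.
Is E[X] < 1? YES.
Since E[X] < 1, there exists a 5-coloring of K_{3} with no monochromatic K_3; hence R_5(3) > 3.

E[X] = 1/25 ≈ 0.04000; E[X] < 1, so R_5(3) > 3.


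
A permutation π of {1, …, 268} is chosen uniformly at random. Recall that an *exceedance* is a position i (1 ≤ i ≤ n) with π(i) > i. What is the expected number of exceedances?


Write X = Σ_{i=1}^{268} X_i, where X_i = 1_{π(i) > i}.
For each fixed i, π(i) is uniform over {1, …, 268} (marginal of a uniform permutation), so P[π(i) > i] = (n − i)/n. Summing: Σ_{i=1}^{268} (n − i)/n = (0 + 1 + … + 267)/268 = 268(268 − 1)/(2·268) = (268 − 1)/2.
Hence E[X] = Σ_{i=1}^{268} (268 − i)/268 = 267/2 ≈ 133.50000.

E[X] = 267/2 = 133.50000.


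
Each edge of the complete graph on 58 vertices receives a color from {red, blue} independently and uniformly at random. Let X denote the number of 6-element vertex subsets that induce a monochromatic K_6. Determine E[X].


Let X = Σ_S X_S over the C(58, 6) = 40475358 subsets S of size 6, where X_S = 1 if the K_6 on S is monochromatic.
For a fixed S, the K_6 on S has C(6, 2) = 15 edges. P[all 15 edges red] = (1/2)^15, and likewise for blue, so P[monochromatic] = 2·(1/2)^15 = 2^{1 − 15} = 1/16384.
By linearity of expectation: E[X] = C(58, 6) · 2^{1 − 15} = 40475358 · 1/16384 = 20237679/8192.
Numerically: E[X] ≈ 2470.4198.

E[X] = C(58,6)·2^(1−C(6,2)) = 20237679/8192 ≈ 2470.4198.


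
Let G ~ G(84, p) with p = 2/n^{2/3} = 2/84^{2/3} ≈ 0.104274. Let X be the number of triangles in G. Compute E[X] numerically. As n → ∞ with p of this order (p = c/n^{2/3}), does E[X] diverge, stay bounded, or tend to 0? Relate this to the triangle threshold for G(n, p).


Number of potential triangles: C(84, 3) = 95284.
Each occurs with probability p³ ≈ (0.104274)³ ≈ 1.13378685e-03.
By linearity: E[X] = C(84, 3)·p³ ≈ 95284 · 1.13378685e-03 ≈ 108.031746.
Since α = 2/3 < 1, p = c/n^{2/3} ≫ 1/n is above the triangle threshold p ~ 1/n. Asymptotically E[X] ~ (c³/6)·n^{3(1−α)} = (2³/6)·n^{1} → ∞; triangles are abundant w.h.p.

E[X] ≈ 108.031746; in regime p = Θ(1/n^{2/3}) E[X] diverges (above the triangle threshold p ~ 1/n).


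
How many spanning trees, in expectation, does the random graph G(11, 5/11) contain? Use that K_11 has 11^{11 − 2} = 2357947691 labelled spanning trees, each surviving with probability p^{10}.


K_11 has 11^{11 − 2} = 2357947691 labelled spanning trees.
For each such spanning tree H, let X_H = 1 if all 10 edges of H are present in G. Then P[X_H = 1] = p^{10} = (5/11)^{10} = 9765625/25937424601.
By linearity of expectation: E[X] = Σ_H E[X_H] = 2357947691 · p^{10} = 2357947691 · 9765625/25937424601 = 9765625/11.
Numerically: E[X] ≈ 8.878e+05.

E[X] = 2357947691 · (5/11)^{10} = 9765625/11 ≈ 8.878e+05.


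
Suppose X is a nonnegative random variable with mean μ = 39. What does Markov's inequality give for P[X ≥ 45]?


μ = E[X] = 39, a = 45.
Markov: P[X ≥ 45] ≤ μ/a = (39)/45 = 13/15.
Numerically: ≈ 0.8667.
(Since a = 45 > μ = 39.0000, the bound 13/15 is < 1 and informative.)

P[X ≥ 45] ≤ 13/15 ≈ 0.8667.


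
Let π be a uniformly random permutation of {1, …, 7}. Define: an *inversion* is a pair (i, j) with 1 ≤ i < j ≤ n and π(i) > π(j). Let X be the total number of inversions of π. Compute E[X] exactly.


Write X = Σ X_I over the C(7, 2) = 21 pairs i < j, with X_I the indicator of one inversion.
There are 21 indicators.
For each fixed pair i < j, the values π(i) and π(j) are two distinct elements of {1, …, 7} in uniformly random order; by symmetry P[π(i) > π(j)] = 1/2.
By linearity: E[X] = 21 · (1/2) = C(7, 2) · (1/2) = 21/2 = 21/2 ≈ 10.500000.

E[X] = 21/2 = 10.500000.


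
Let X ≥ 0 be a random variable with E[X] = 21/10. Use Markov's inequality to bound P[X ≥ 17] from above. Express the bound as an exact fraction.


μ = E[X] = 21/10, a = 17.
Markov: P[X ≥ 17] ≤ μ/a = (21/10)/17 = 21/170.
Numerically: ≈ 0.123529.
(Since a = 17 > μ = 2.100000, the bound 21/170 is < 1 and informative.)

P[X ≥ 17] ≤ 21/170 ≈ 0.123529.


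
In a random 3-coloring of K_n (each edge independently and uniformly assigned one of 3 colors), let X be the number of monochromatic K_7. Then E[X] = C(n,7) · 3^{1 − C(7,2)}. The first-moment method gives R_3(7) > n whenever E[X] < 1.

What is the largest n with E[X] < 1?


We need C(n, 7) · 3^{1 − 21} < 1, i.e. C(n, 7) < 3^{21 − 1} = 3486784401.
Check values of n near the boundary:
  n = 76: C(76, 7) = 2186189400; 2186189400 < 3486784401? YES
  n = 77: C(77, 7) = 2404808340; 2404808340 < 3486784401? YES
  n = 78: C(78, 7) = 2641902120; 2641902120 < 3486784401? YES
  n = 79: C(79, 7) = 2898753715; 2898753715 < 3486784401? YES
  n = 80: C(80, 7) = 3176716400; 3176716400 < 3486784401? YES
  n = 81: C(81, 7) = 3477216600; 3477216600 < 3486784401? YES
  n = 82: C(82, 7) = 3801756816; 3801756816 < 3486784401? NO
The largest n with C(n, 7) < 3486784401 is n = 81 (where E[X] = 42928600/43046721 ≈ 0.9972560). Hence R_3(7) > 81, i.e. R_3(7) ≥ 82.

Largest n = 81; hence R_3(7) > 81.


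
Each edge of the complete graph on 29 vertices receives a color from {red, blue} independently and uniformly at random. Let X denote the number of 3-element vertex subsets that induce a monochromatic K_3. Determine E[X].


Let X = Σ_S X_S over the C(29, 3) = 3654 subsets S of size 3, where X_S = 1 if the K_3 on S is monochromatic.
For a fixed S, the K_3 on S has C(3, 2) = 3 edges. P[all 3 edges red] = (1/2)^3, and likewise for blue, so P[monochromatic] = 2·(1/2)^3 = 2^{1 − 3} = 1/4.
By linearity: E[X] = C(29, 3) · 2^{1 − 3} = 3654 · 1/4 = 1827/2.
Numerically: E[X] ≈ 913.500000.

E[X] = C(29,3)·2^(1−C(3,2)) = 1827/2 ≈ 913.500000.
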